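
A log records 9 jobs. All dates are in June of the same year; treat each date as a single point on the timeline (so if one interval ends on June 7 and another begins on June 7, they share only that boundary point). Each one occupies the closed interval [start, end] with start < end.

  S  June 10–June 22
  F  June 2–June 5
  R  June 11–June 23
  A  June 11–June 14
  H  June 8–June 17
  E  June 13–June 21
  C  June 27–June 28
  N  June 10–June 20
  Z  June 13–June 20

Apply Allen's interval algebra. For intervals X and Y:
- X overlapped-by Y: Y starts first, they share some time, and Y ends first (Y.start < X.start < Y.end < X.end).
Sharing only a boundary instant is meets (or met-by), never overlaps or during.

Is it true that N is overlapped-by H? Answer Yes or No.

Yes

N = [June 10, June 20], H = [June 8, June 17].
Actual relation of N to H: overlapped-by.
Asked whether 'overlapped-by' holds → Yes.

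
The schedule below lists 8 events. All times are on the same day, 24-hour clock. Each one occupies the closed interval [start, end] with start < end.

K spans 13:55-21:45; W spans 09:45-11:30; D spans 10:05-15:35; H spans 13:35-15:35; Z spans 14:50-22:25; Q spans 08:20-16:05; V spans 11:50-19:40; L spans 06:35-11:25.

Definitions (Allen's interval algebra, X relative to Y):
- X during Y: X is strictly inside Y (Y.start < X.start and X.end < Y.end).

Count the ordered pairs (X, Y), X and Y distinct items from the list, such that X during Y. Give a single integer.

Checking all 56 ordered pairs for relation 'during'; matching pairs in alphabetical order:
(D, Q): D during Q ✓
(H, Q): H during Q ✓
(H, V): H during V ✓
(W, Q): W during Q ✓
Count: 4.

4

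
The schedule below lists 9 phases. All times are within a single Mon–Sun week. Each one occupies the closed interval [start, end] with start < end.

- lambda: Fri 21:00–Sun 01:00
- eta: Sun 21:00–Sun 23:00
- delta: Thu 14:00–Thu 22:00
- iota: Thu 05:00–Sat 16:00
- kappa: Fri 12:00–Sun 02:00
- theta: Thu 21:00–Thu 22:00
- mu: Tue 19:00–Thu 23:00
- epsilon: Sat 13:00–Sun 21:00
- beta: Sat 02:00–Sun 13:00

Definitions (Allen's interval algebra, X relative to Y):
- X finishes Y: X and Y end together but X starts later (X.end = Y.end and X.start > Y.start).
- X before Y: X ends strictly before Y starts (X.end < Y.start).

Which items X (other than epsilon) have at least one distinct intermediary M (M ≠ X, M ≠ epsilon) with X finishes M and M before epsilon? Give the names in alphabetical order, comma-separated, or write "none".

theta

Target epsilon = [Sat 13:00, Sun 21:00].
Intermediaries M with M before epsilon: delta, mu, theta.
Via delta — items with X finishes delta: theta.
Via mu — items with X finishes mu: none.
Via theta — items with X finishes theta: none.
Union: theta.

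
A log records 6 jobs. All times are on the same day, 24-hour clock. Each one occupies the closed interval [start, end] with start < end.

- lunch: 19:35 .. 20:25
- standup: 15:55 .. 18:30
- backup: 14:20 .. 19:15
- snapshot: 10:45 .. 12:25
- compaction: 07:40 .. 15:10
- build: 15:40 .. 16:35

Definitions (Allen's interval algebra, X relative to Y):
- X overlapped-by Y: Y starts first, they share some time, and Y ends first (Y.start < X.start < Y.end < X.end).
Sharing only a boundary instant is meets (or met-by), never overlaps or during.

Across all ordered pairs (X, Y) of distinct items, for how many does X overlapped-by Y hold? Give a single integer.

Checking all 30 ordered pairs for relation 'overlapped-by'; matching pairs in alphabetical order:
(backup, compaction): backup overlapped-by compaction ✓
(standup, build): standup overlapped-by build ✓
Count: 2.

2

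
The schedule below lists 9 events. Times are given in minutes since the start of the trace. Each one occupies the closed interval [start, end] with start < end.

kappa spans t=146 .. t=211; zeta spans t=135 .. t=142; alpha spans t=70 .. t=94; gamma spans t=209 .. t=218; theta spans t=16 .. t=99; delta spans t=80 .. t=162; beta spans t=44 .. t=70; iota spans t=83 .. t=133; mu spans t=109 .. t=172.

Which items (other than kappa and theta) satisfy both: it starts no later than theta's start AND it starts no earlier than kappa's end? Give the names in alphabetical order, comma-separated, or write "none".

none

Conditions: its start is no later than theta's start (X.start <= t=16) AND its start is no earlier than kappa's end (X.start >= t=211).
alpha: start t=70 <= t=16? ✗; start t=70 >= t=211? ✗ → no.
beta: start t=44 <= t=16? ✗; start t=44 >= t=211? ✗ → no.
delta: start t=80 <= t=16? ✗; start t=80 >= t=211? ✗ → no.
gamma: start t=209 <= t=16? ✗; start t=209 >= t=211? ✗ → no.
iota: start t=83 <= t=16? ✗; start t=83 >= t=211? ✗ → no.
mu: start t=109 <= t=16? ✗; start t=109 >= t=211? ✗ → no.
zeta: start t=135 <= t=16? ✗; start t=135 >= t=211? ✗ → no.
Result: none.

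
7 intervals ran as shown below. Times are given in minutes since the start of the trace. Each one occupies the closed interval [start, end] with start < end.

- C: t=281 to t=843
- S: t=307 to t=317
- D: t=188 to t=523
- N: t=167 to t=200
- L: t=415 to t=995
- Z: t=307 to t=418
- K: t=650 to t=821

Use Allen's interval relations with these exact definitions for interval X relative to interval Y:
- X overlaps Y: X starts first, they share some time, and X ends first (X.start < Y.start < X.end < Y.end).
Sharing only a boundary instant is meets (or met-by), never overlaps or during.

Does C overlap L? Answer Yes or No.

C = [t=281, t=843], L = [t=415, t=995].
Actual relation of C to L: overlaps.
Asked whether 'overlaps' holds → Yes.

Yes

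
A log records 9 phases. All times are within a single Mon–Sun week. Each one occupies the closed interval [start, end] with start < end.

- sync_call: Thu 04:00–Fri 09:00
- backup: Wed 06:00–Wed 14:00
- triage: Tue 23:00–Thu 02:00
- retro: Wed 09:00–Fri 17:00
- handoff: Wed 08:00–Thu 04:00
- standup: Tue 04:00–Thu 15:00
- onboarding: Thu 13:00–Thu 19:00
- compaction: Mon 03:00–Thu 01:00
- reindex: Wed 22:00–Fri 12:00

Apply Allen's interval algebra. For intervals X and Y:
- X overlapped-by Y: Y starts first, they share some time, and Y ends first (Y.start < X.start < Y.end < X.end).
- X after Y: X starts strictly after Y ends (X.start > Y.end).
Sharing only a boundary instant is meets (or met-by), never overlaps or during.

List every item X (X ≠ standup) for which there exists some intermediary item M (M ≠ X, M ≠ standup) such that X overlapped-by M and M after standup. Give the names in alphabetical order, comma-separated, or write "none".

Target standup = [Tue 04:00, Thu 15:00].
Intermediaries M with M after standup: none.
Union: none.

none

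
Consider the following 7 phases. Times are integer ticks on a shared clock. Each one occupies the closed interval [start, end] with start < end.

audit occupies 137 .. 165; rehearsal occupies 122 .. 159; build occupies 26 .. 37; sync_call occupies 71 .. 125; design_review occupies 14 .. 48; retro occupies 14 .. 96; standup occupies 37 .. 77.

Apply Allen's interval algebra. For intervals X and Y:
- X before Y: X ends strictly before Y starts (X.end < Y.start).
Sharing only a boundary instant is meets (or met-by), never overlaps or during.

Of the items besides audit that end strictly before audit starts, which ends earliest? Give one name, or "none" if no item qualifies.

Target audit = [137, 165].
build [26, 37] → before → candidate.
design_review [14, 48] → before → candidate.
rehearsal [122, 159] → overlaps → excluded.
retro [14, 96] → before → candidate.
standup [37, 77] → before → candidate.
sync_call [71, 125] → before → candidate.
Among candidates, earliest end is 37 → build.

build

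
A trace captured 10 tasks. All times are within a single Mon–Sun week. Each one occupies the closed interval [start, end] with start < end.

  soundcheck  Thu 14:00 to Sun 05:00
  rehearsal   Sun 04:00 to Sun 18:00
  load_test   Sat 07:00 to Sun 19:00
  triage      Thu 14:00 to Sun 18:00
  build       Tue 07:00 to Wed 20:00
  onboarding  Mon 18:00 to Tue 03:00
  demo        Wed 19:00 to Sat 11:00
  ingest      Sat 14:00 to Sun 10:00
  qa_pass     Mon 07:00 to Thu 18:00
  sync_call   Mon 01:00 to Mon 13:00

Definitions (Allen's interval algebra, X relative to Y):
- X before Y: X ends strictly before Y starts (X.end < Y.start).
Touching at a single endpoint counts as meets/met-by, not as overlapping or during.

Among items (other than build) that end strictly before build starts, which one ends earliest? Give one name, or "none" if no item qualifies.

Target build = [Tue 07:00, Wed 20:00].
demo [Wed 19:00, Sat 11:00] → overlapped-by → excluded.
ingest [Sat 14:00, Sun 10:00] → after → excluded.
load_test [Sat 07:00, Sun 19:00] → after → excluded.
onboarding [Mon 18:00, Tue 03:00] → before → candidate.
qa_pass [Mon 07:00, Thu 18:00] → contains → excluded.
rehearsal [Sun 04:00, Sun 18:00] → after → excluded.
soundcheck [Thu 14:00, Sun 05:00] → after → excluded.
sync_call [Mon 01:00, Mon 13:00] → before → candidate.
triage [Thu 14:00, Sun 18:00] → after → excluded.
Among candidates, earliest end is Mon 13:00 → sync_call.

sync_call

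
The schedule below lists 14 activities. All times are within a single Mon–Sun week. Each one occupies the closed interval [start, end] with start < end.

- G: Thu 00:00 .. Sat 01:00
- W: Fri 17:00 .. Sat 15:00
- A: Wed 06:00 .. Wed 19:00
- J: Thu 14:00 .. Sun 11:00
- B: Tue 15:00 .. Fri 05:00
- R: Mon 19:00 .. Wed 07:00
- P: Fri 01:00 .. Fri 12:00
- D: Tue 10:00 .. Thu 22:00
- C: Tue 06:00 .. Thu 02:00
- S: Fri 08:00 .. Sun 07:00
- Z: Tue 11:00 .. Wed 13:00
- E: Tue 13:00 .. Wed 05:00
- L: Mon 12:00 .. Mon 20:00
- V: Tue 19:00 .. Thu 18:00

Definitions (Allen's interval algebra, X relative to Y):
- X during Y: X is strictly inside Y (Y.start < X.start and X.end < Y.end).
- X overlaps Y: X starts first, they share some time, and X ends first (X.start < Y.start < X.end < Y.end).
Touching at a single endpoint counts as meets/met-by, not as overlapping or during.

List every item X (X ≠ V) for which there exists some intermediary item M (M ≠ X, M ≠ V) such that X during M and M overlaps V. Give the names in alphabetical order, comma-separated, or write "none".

Target V = [Tue 19:00, Thu 18:00].
Intermediaries M with M overlaps V: C, E, R, Z.
Via C — items with X during C: A, E, Z.
Via E — items with X during E: none.
Via R — items with X during R: E.
Via Z — items with X during Z: E.
Union: A, E, Z.

A, E, Z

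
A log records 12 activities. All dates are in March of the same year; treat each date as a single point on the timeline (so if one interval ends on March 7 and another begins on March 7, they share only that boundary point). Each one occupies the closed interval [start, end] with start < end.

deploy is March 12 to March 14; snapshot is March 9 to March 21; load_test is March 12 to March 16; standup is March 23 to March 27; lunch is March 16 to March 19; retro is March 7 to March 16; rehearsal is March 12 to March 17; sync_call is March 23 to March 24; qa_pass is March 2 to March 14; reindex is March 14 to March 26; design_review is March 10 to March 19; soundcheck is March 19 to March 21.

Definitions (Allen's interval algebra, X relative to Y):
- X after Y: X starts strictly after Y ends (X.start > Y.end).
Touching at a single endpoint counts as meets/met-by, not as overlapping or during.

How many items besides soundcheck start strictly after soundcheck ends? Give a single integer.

2

Target soundcheck = [March 19, March 21].
deploy [March 12, March 14] → before → no.
design_review [March 10, March 19] → meets → no.
load_test [March 12, March 16] → before → no.
lunch [March 16, March 19] → meets → no.
qa_pass [March 2, March 14] → before → no.
rehearsal [March 12, March 17] → before → no.
reindex [March 14, March 26] → contains → no.
retro [March 7, March 16] → before → no.
snapshot [March 9, March 21] → finished-by → no.
standup [March 23, March 27] → after → counts.
sync_call [March 23, March 24] → after → counts.
Total: 2.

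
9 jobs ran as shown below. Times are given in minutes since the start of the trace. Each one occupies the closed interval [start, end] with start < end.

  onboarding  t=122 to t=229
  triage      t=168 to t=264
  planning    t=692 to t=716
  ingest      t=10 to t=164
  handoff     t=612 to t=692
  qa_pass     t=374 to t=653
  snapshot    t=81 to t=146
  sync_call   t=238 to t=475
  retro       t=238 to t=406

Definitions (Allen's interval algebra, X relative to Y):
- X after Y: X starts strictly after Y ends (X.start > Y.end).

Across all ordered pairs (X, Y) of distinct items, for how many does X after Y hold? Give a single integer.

Checking all 72 ordered pairs for relation 'after'; matching pairs in alphabetical order:
(handoff, ingest): handoff after ingest ✓
(handoff, onboarding): handoff after onboarding ✓
(handoff, retro): handoff after retro ✓
(handoff, snapshot): handoff after snapshot ✓
(handoff, sync_call): handoff after sync_call ✓
(handoff, triage): handoff after triage ✓
(planning, ingest): planning after ingest ✓
(planning, onboarding): planning after onboarding ✓
(planning, qa_pass): planning after qa_pass ✓
(planning, retro): planning after retro ✓
(planning, snapshot): planning after snapshot ✓
(planning, sync_call): planning after sync_call ✓
(planning, triage): planning after triage ✓
(qa_pass, ingest): qa_pass after ingest ✓
(qa_pass, onboarding): qa_pass after onboarding ✓
(qa_pass, snapshot): qa_pass after snapshot ✓
(qa_pass, triage): qa_pass after triage ✓
(retro, ingest): retro after ingest ✓
(retro, onboarding): retro after onboarding ✓
(retro, snapshot): retro after snapshot ✓
(sync_call, ingest): sync_call after ingest ✓
(sync_call, onboarding): sync_call after onboarding ✓
(sync_call, snapshot): sync_call after snapshot ✓
(triage, ingest): triage after ingest ✓
... plus 1 further pairs not listed.
Count: 25.

25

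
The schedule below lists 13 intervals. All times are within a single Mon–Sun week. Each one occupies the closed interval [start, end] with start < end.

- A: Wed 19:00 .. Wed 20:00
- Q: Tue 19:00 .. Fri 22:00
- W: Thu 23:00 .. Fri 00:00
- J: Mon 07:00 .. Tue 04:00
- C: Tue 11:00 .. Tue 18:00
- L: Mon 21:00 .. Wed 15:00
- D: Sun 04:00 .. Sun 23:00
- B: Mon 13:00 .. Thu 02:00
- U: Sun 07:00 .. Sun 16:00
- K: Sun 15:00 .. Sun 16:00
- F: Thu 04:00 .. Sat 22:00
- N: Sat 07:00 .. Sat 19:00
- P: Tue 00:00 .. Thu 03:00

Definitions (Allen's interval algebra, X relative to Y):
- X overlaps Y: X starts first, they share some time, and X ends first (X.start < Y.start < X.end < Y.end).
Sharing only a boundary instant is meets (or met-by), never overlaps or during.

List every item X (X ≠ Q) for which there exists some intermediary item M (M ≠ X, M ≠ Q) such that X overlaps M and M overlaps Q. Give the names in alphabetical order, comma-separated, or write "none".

Target Q = [Tue 19:00, Fri 22:00].
Intermediaries M with M overlaps Q: B, L, P.
Via B — items with X overlaps B: J.
Via L — items with X overlaps L: J.
Via P — items with X overlaps P: B, J, L.
Union: B, J, L.

B, J, L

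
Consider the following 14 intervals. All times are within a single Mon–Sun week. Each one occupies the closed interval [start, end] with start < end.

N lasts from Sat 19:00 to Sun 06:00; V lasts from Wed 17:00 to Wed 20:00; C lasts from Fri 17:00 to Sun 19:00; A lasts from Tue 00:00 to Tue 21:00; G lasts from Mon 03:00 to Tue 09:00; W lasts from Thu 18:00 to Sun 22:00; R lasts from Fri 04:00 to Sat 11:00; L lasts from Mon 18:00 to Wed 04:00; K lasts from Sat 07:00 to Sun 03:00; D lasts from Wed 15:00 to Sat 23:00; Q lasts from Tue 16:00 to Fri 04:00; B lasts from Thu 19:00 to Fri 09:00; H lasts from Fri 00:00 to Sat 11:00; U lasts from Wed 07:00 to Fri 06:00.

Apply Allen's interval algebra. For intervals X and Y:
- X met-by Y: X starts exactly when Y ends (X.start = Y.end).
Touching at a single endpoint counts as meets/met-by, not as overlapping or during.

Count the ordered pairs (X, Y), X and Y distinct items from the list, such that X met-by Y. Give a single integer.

Checking all 182 ordered pairs for relation 'met-by'; matching pairs in alphabetical order:
(R, Q): R met-by Q ✓
Count: 1.

1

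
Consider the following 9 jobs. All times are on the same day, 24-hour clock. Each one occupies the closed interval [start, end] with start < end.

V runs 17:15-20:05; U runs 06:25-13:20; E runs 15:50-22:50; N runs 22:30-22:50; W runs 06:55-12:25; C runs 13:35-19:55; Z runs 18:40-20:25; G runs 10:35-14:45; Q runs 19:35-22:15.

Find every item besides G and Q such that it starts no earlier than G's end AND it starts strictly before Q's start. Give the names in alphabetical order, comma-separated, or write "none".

Conditions: its start is no earlier than G's end (X.start >= 14:45) AND its start is strictly before Q's start (X.start < 19:35).
C: start 13:35 >= 14:45? ✗; start 13:35 < 19:35? ✓ → no.
E: start 15:50 >= 14:45? ✓; start 15:50 < 19:35? ✓ → yes.
N: start 22:30 >= 14:45? ✓; start 22:30 < 19:35? ✗ → no.
U: start 06:25 >= 14:45? ✗; start 06:25 < 19:35? ✓ → no.
V: start 17:15 >= 14:45? ✓; start 17:15 < 19:35? ✓ → yes.
W: start 06:55 >= 14:45? ✗; start 06:55 < 19:35? ✓ → no.
Z: start 18:40 >= 14:45? ✓; start 18:40 < 19:35? ✓ → yes.
Result: E, V, Z.

E, V, Z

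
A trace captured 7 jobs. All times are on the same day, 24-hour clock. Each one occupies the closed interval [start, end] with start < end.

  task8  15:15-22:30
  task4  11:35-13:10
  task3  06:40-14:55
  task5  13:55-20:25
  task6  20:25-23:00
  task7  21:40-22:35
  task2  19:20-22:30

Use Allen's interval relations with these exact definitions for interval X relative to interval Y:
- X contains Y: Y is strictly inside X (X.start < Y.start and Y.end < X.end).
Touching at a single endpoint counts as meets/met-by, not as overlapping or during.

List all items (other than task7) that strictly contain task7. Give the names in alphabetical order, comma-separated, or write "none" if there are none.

Target task7 = [21:40, 22:35].
task2 [19:20, 22:30] → overlaps → no.
task3 [06:40, 14:55] → before → no.
task4 [11:35, 13:10] → before → no.
task5 [13:55, 20:25] → before → no.
task6 [20:25, 23:00] → contains → yes.
task8 [15:15, 22:30] → overlaps → no.
Result: task6.

task6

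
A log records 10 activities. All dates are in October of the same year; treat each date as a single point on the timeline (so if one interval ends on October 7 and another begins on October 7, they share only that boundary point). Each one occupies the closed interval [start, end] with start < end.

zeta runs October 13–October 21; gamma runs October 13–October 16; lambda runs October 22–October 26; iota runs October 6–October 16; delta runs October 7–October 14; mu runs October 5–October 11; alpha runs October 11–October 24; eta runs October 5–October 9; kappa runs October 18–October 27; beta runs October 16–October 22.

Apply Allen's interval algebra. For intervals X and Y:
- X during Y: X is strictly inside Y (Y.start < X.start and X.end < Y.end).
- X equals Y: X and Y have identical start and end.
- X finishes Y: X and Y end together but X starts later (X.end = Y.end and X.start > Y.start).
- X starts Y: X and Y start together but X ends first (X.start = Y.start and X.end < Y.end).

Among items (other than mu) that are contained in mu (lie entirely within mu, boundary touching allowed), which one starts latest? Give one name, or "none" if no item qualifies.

eta

Target mu = [October 5, October 11].
alpha [October 11, October 24] → met-by → excluded.
beta [October 16, October 22] → after → excluded.
delta [October 7, October 14] → overlapped-by → excluded.
eta [October 5, October 9] → starts → candidate.
gamma [October 13, October 16] → after → excluded.
iota [October 6, October 16] → overlapped-by → excluded.
kappa [October 18, October 27] → after → excluded.
lambda [October 22, October 26] → after → excluded.
zeta [October 13, October 21] → after → excluded.
Among candidates, latest start is October 5 → eta.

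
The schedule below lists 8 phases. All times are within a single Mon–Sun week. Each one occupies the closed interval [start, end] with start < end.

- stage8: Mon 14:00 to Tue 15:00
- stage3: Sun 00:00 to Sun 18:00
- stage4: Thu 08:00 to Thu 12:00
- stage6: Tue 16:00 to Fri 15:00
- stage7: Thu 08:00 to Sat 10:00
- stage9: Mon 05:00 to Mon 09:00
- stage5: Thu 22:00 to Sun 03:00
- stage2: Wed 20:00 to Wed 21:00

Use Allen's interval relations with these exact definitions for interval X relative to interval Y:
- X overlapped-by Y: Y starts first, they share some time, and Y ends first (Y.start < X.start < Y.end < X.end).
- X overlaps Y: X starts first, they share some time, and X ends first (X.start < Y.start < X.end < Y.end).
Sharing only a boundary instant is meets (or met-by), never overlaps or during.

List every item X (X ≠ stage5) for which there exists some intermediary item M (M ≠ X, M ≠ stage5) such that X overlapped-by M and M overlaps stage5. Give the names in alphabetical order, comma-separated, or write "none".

Target stage5 = [Thu 22:00, Sun 03:00].
Intermediaries M with M overlaps stage5: stage6, stage7.
Via stage6 — items with X overlapped-by stage6: stage7.
Via stage7 — items with X overlapped-by stage7: none.
Union: stage7.

stage7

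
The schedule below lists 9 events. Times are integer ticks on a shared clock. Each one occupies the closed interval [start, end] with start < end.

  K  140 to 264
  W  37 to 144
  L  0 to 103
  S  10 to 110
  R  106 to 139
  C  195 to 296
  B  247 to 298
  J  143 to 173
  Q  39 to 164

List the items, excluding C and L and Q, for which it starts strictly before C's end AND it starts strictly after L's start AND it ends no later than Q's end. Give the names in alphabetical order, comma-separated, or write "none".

R, S, W

Conditions: its start is strictly before C's end (X.start < 296) AND its start is strictly after L's start (X.start > 0) AND its end is no later than Q's end (X.end <= 164).
B: start 247 < 296? ✓; start 247 > 0? ✓; end 298 <= 164? ✗ → no.
J: start 143 < 296? ✓; start 143 > 0? ✓; end 173 <= 164? ✗ → no.
K: start 140 < 296? ✓; start 140 > 0? ✓; end 264 <= 164? ✗ → no.
R: start 106 < 296? ✓; start 106 > 0? ✓; end 139 <= 164? ✓ → yes.
S: start 10 < 296? ✓; start 10 > 0? ✓; end 110 <= 164? ✓ → yes.
W: start 37 < 296? ✓; start 37 > 0? ✓; end 144 <= 164? ✓ → yes.
Result: R, S, W.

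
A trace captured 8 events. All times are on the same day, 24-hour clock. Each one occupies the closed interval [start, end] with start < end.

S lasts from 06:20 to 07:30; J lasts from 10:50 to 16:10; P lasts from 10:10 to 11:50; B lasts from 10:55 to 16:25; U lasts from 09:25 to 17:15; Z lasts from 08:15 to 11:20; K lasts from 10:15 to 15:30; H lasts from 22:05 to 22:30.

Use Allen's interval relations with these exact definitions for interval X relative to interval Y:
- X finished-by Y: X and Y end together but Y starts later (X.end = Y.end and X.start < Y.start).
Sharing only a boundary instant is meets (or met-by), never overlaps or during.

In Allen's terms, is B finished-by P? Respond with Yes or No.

B = [10:55, 16:25], P = [10:10, 11:50].
Actual relation of B to P: overlapped-by.
Asked whether 'finished-by' holds → No.

No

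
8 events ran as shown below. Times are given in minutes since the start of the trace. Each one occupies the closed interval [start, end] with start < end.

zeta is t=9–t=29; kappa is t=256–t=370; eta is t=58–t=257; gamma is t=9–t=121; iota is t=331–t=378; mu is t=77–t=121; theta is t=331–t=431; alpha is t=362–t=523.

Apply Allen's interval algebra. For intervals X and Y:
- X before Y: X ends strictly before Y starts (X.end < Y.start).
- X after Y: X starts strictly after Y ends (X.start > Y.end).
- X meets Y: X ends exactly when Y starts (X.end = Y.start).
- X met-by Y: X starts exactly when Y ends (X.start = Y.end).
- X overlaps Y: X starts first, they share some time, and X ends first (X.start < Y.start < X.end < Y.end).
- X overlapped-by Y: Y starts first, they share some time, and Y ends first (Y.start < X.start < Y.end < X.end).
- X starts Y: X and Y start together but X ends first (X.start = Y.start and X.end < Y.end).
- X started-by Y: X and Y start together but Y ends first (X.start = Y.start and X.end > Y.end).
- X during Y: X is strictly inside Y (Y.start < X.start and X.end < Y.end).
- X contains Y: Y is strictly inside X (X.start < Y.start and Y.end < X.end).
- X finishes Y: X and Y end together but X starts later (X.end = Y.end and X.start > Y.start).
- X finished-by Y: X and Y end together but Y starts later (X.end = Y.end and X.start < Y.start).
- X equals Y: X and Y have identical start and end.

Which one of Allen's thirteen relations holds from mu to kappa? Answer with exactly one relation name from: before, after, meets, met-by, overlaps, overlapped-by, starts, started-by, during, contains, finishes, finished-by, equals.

mu = [t=77, t=121]; kappa = [t=256, t=370].
Compare endpoints: mu.start < kappa.start, mu.start < kappa.end, mu.end < kappa.start, mu.end < kappa.end.
That pattern is 'before'.

before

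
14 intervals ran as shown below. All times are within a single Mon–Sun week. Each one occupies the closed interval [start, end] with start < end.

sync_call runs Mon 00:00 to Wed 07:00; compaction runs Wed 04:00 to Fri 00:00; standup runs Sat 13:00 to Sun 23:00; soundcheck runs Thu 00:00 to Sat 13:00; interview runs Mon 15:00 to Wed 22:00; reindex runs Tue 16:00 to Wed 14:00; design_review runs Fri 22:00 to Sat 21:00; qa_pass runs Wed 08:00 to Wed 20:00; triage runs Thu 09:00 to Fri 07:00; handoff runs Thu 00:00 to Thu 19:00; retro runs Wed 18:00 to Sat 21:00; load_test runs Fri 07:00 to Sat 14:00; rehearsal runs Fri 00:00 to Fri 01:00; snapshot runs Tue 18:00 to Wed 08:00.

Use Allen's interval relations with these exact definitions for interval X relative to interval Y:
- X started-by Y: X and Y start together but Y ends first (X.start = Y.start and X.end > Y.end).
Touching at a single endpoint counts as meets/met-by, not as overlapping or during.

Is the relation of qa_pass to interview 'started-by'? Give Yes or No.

No

qa_pass = [Wed 08:00, Wed 20:00], interview = [Mon 15:00, Wed 22:00].
Actual relation of qa_pass to interview: during.
Asked whether 'started-by' holds → No.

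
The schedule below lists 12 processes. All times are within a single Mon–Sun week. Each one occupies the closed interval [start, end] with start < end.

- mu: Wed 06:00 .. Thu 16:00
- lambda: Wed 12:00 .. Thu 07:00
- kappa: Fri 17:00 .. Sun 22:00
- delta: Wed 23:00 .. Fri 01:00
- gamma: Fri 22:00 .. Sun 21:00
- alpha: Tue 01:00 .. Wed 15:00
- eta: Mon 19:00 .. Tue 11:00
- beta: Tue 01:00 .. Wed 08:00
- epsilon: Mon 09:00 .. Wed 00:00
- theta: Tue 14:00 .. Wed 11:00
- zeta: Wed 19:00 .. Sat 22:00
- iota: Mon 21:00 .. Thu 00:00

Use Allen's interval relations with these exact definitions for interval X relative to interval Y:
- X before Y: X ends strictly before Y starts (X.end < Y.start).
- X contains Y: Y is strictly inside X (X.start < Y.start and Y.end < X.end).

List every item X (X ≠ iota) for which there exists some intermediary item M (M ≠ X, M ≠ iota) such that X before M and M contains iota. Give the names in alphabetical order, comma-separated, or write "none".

Target iota = [Mon 21:00, Thu 00:00].
Intermediaries M with M contains iota: none.
Union: none.

none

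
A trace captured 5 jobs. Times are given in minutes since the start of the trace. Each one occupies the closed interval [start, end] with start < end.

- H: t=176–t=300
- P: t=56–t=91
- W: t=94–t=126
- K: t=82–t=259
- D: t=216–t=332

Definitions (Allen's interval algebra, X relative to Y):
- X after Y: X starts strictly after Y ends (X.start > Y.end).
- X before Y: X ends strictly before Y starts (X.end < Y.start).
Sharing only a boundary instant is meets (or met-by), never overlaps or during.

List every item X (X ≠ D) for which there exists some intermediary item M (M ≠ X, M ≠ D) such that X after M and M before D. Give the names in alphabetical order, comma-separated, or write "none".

H, W

Target D = [t=216, t=332].
Intermediaries M with M before D: P, W.
Via P — items with X after P: H, W.
Via W — items with X after W: H.
Union: H, W.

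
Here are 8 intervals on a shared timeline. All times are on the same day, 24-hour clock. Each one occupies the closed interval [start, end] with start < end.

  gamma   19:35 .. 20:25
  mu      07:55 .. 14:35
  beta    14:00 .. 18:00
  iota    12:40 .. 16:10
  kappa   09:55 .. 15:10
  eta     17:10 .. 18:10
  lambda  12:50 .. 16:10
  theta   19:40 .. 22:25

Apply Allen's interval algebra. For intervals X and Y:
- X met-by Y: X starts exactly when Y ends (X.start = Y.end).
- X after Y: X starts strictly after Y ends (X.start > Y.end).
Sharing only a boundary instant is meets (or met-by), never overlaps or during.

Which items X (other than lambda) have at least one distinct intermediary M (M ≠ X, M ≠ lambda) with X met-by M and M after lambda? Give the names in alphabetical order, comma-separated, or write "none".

none

Target lambda = [12:50, 16:10].
Intermediaries M with M after lambda: eta, gamma, theta.
Via eta — items with X met-by eta: none.
Via gamma — items with X met-by gamma: none.
Via theta — items with X met-by theta: none.
Union: none.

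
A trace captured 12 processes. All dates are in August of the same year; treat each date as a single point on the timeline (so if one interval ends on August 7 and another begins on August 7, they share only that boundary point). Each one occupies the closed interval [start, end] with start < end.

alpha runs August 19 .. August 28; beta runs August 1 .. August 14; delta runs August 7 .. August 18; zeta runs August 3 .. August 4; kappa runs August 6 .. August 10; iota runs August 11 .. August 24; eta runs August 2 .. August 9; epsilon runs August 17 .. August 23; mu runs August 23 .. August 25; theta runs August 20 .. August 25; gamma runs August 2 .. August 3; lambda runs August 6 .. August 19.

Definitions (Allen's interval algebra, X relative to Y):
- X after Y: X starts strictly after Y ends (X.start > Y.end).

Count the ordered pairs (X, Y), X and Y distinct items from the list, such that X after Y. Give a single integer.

35

Checking all 132 ordered pairs for relation 'after'; matching pairs in alphabetical order:
(alpha, beta): alpha after beta ✓
(alpha, delta): alpha after delta ✓
(alpha, eta): alpha after eta ✓
(alpha, gamma): alpha after gamma ✓
(alpha, kappa): alpha after kappa ✓
(alpha, zeta): alpha after zeta ✓
(delta, gamma): delta after gamma ✓
(delta, zeta): delta after zeta ✓
(epsilon, beta): epsilon after beta ✓
(epsilon, eta): epsilon after eta ✓
(epsilon, gamma): epsilon after gamma ✓
(epsilon, kappa): epsilon after kappa ✓
(epsilon, zeta): epsilon after zeta ✓
(iota, eta): iota after eta ✓
(iota, gamma): iota after gamma ✓
(iota, kappa): iota after kappa ✓
(iota, zeta): iota after zeta ✓
(kappa, gamma): kappa after gamma ✓
(kappa, zeta): kappa after zeta ✓
(lambda, gamma): lambda after gamma ✓
(lambda, zeta): lambda after zeta ✓
(mu, beta): mu after beta ✓
(mu, delta): mu after delta ✓
(mu, eta): mu after eta ✓
... plus 11 further pairs not listed.
Count: 35.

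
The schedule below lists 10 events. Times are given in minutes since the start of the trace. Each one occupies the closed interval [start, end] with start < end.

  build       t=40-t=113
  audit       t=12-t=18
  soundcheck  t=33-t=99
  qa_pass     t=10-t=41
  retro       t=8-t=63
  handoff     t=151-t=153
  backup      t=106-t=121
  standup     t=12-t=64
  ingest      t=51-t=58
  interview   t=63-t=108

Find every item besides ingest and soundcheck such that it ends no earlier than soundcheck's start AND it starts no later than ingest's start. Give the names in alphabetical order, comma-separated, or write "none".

Conditions: its end is no earlier than soundcheck's start (X.end >= t=33) AND its start is no later than ingest's start (X.start <= t=51).
audit: end t=18 >= t=33? ✗; start t=12 <= t=51? ✓ → no.
backup: end t=121 >= t=33? ✓; start t=106 <= t=51? ✗ → no.
build: end t=113 >= t=33? ✓; start t=40 <= t=51? ✓ → yes.
handoff: end t=153 >= t=33? ✓; start t=151 <= t=51? ✗ → no.
interview: end t=108 >= t=33? ✓; start t=63 <= t=51? ✗ → no.
qa_pass: end t=41 >= t=33? ✓; start t=10 <= t=51? ✓ → yes.
retro: end t=63 >= t=33? ✓; start t=8 <= t=51? ✓ → yes.
standup: end t=64 >= t=33? ✓; start t=12 <= t=51? ✓ → yes.
Result: build, qa_pass, retro, standup.

build, qa_pass, retro, standup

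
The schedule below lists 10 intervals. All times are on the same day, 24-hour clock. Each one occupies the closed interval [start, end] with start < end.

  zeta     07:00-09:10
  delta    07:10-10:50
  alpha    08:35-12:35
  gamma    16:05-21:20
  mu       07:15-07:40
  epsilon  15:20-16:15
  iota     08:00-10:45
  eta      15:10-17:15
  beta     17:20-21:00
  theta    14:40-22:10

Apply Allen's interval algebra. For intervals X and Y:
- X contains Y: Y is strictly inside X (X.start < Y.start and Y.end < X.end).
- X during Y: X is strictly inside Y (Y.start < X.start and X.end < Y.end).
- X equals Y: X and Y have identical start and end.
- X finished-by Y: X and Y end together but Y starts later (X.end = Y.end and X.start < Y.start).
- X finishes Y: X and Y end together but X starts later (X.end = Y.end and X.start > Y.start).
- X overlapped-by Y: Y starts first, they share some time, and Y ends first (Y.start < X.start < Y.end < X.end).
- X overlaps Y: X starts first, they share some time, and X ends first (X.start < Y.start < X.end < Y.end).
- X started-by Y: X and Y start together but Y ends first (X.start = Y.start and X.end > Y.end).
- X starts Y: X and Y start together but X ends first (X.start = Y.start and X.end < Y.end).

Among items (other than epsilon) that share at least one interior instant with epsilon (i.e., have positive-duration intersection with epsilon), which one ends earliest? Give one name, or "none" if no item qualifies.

Target epsilon = [15:20, 16:15].
alpha [08:35, 12:35] → before → excluded.
beta [17:20, 21:00] → after → excluded.
delta [07:10, 10:50] → before → excluded.
eta [15:10, 17:15] → contains → candidate.
gamma [16:05, 21:20] → overlapped-by → candidate.
iota [08:00, 10:45] → before → excluded.
mu [07:15, 07:40] → before → excluded.
theta [14:40, 22:10] → contains → candidate.
zeta [07:00, 09:10] → before → excluded.
Among candidates, earliest end is 17:15 → eta.

eta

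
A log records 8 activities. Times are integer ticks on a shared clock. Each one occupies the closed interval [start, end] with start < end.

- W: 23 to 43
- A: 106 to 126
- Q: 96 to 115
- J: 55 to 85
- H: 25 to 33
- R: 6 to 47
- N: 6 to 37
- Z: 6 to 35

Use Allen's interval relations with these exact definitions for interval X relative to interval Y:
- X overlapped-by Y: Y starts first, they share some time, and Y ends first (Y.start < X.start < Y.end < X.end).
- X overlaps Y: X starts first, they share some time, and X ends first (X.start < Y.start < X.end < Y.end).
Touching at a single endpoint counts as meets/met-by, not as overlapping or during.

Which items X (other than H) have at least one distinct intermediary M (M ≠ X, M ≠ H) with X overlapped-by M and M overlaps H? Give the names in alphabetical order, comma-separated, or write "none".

Target H = [25, 33].
Intermediaries M with M overlaps H: none.
Union: none.

none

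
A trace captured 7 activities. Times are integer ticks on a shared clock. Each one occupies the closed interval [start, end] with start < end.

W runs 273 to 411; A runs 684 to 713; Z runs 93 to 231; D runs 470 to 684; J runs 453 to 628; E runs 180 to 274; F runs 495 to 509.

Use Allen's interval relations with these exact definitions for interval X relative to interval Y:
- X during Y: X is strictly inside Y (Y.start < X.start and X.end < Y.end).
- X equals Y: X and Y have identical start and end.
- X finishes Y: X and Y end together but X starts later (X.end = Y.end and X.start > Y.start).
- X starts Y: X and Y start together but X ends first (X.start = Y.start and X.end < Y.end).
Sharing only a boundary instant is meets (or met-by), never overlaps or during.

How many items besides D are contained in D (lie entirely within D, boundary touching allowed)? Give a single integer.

Target D = [470, 684].
A [684, 713] → met-by → no.
E [180, 274] → before → no.
F [495, 509] → during → counts.
J [453, 628] → overlaps → no.
W [273, 411] → before → no.
Z [93, 231] → before → no.
Total: 1.

1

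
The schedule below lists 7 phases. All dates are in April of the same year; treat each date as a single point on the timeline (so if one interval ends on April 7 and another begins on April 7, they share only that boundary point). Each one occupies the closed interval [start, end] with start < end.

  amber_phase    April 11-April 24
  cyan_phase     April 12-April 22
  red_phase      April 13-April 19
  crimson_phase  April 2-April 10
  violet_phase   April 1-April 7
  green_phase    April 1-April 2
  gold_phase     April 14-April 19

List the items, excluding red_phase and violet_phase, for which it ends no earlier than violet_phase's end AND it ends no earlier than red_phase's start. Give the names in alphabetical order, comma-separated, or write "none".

amber_phase, cyan_phase, gold_phase

Conditions: its end is no earlier than violet_phase's end (X.end >= April 7) AND its end is no earlier than red_phase's start (X.end >= April 13).
amber_phase: end April 24 >= April 7? ✓; end April 24 >= April 13? ✓ → yes.
crimson_phase: end April 10 >= April 7? ✓; end April 10 >= April 13? ✗ → no.
cyan_phase: end April 22 >= April 7? ✓; end April 22 >= April 13? ✓ → yes.
gold_phase: end April 19 >= April 7? ✓; end April 19 >= April 13? ✓ → yes.
green_phase: end April 2 >= April 7? ✗; end April 2 >= April 13? ✗ → no.
Result: amber_phase, cyan_phase, gold_phase.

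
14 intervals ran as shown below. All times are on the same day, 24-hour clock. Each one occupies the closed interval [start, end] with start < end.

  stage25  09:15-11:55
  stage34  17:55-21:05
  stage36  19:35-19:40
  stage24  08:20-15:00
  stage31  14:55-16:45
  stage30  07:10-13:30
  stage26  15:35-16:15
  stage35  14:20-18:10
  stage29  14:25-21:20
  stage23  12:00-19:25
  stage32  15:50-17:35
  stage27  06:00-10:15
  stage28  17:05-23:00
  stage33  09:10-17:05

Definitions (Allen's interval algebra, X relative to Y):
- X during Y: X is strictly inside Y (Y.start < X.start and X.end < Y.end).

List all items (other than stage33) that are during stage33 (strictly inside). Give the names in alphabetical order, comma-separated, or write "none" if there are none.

Target stage33 = [09:10, 17:05].
stage23 [12:00, 19:25] → overlapped-by → no.
stage24 [08:20, 15:00] → overlaps → no.
stage25 [09:15, 11:55] → during → yes.
stage26 [15:35, 16:15] → during → yes.
stage27 [06:00, 10:15] → overlaps → no.
stage28 [17:05, 23:00] → met-by → no.
stage29 [14:25, 21:20] → overlapped-by → no.
stage30 [07:10, 13:30] → overlaps → no.
stage31 [14:55, 16:45] → during → yes.
stage32 [15:50, 17:35] → overlapped-by → no.
stage34 [17:55, 21:05] → after → no.
stage35 [14:20, 18:10] → overlapped-by → no.
stage36 [19:35, 19:40] → after → no.
Result: stage25, stage26, stage31.

stage25, stage26, stage31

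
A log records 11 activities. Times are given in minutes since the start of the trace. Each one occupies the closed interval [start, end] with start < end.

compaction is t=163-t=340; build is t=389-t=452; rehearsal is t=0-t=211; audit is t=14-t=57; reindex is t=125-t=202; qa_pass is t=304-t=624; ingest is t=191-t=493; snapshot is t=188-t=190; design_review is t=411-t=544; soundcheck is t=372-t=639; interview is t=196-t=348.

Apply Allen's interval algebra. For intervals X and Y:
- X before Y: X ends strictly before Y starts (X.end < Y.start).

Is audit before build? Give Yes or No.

audit = [t=14, t=57], build = [t=389, t=452].
Actual relation of audit to build: before.
Asked whether 'before' holds → Yes.

Yes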